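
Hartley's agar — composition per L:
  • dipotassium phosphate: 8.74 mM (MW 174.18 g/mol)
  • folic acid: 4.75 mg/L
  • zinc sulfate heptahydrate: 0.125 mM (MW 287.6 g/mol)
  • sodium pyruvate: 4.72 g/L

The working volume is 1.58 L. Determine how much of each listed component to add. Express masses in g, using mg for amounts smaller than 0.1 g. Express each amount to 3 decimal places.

dipotassium phosphate 2.405 g; folic acid 7.505 mg; zinc sulfate heptahydrate 56.801 mg; sodium pyruvate 7.458 g

Scale factor relative to 1 L: 1.58.
dipotassium phosphate: 8.74 mmol/L × 174.18 g/mol × 1.58 L ÷ 1000 = 2.405 g
folic acid: 4.75 mg/L × 1.58 L = 7.505 mg
zinc sulfate heptahydrate: 0.125 mmol/L × 287.6 mg/mmol × 1.58 L = 56.801 mg
sodium pyruvate: 4.72 g/L × 1.58 L = 7.458 g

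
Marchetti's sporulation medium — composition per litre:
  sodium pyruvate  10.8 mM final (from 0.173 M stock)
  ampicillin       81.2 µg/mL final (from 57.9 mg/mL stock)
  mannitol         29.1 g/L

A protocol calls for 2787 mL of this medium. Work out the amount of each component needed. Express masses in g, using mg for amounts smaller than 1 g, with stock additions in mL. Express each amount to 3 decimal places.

Scale factor relative to 1 L: 2.787.
sodium pyruvate: C1V1 = C2V2 → 10.8 mM × 2787 mL ÷ 173 mM = 173.986 mL
ampicillin: dilute stock: 81.2 µg/mL × 2787 mL ÷ 57900 µg/mL = 3.909 mL
mannitol: 29.1 g/L × 2.787 L = 81.102 g

sodium pyruvate 173.986 mL; ampicillin 3.909 mL; mannitol 81.102 g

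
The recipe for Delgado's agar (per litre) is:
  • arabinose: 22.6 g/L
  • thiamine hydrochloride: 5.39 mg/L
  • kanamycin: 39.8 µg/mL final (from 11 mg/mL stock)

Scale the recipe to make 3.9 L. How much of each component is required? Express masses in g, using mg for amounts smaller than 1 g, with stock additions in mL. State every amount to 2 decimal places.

Working volume: 3.9 L.
arabinose: 22.6 g/L × 3.9 L = 88.14 g
thiamine hydrochloride: 5.39 mg/L × 3.9 L = 21.02 mg
kanamycin: dilute stock: 39.8 µg/mL × 3900 mL ÷ 11000 µg/mL = 14.11 mL

arabinose 88.14 g; thiamine hydrochloride 21.02 mg; kanamycin 14.11 mL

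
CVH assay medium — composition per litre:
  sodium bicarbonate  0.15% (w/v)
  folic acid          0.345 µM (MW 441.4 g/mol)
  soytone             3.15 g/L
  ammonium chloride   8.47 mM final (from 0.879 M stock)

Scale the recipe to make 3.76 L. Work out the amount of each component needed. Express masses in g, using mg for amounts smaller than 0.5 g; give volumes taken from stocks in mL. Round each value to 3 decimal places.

Working volume: 3.76 L.
sodium bicarbonate: 0.15% w/v = 1.5 g/L → 1.5 × 3.76 L = 5.640 g
folic acid: 0.345 µmol/L × 441.4 g/mol × 3.76 L ÷ 1000 = 0.573 mg
soytone: 3.15 g/L × 3.76 L = 11.844 g
ammonium chloride: V = C2·V2/C1 = 8.47 mM × 3760 mL ÷ 879 mM = 36.231 mL

sodium bicarbonate 5.640 g; folic acid 0.573 mg; soytone 11.844 g; ammonium chloride 36.231 mL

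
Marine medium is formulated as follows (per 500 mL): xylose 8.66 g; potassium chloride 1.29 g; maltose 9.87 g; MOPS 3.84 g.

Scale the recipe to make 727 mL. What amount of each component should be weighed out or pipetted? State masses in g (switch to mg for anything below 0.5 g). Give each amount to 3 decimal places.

xylose 12.592 g; potassium chloride 1.876 g; maltose 14.351 g; MOPS 5.583 g

Scale factor = 727 mL / 500 mL = 1.454.
xylose: 8.66 g × (727 mL / 500 mL) = 12.592 g
potassium chloride: 1.29 g × (727 mL / 500 mL) = 1.876 g
maltose: 9.87 g × (727 mL / 500 mL) = 14.351 g
MOPS: 3.84 g × (727 mL / 500 mL) = 5.583 g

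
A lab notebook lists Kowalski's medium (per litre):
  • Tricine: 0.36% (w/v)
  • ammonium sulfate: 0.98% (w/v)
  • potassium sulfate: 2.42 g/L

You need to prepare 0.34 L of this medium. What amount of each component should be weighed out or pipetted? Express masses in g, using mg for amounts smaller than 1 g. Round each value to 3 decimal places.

Working volume: 0.34 L.
Tricine: 0.36% w/v = 3.6 g/L → 3.6 × 0.34 L = 1.224 g
ammonium sulfate: 0.98 g per 100 mL × 340 mL ÷ 100 = 3.332 g
potassium sulfate: 2.42 g/L × 0.34 L = 0.8228 g = 822.800 mg

Tricine 1.224 g; ammonium sulfate 3.332 g; potassium sulfate 822.800 mg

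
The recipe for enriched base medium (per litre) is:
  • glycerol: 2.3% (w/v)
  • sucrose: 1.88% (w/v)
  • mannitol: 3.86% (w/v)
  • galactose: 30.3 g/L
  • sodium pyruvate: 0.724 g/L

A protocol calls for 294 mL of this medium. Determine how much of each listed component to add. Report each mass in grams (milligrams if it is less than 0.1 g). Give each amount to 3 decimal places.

glycerol 6.762 g; sucrose 5.527 g; mannitol 11.348 g; galactose 8.908 g; sodium pyruvate 0.213 g

Working volume: 294 mL = 0.294 L.
glycerol: 2.3% w/v = 23 g/L → 23 × 0.294 L = 6.762 g
sucrose: 1.88% w/v = 18.8 g/L → 18.8 × 0.294 L = 5.527 g
mannitol: 3.86% w/v = 38.6 g/L → 38.6 × 0.294 L = 11.348 g
galactose: 30.3 g/L × 0.294 L = 8.908 g
sodium pyruvate: 0.724 g/L × 0.294 L = 0.213 g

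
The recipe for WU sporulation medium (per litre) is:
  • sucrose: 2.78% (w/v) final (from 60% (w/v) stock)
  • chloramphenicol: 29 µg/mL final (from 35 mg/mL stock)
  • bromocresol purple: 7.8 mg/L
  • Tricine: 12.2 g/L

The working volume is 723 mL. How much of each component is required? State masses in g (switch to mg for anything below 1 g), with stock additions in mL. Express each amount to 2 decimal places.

sucrose 33.50 mL; chloramphenicol 0.60 mL; bromocresol purple 5.64 mg; Tricine 8.82 g

Working volume: 723 mL = 0.723 L.
sucrose: dilute stock: 2.78% ÷ 60% × 723 mL = 33.50 mL
chloramphenicol: C1V1 = C2V2 → 29 µg/mL × 723 mL ÷ 35000 µg/mL = 0.60 mL
bromocresol purple: 7.8 mg/L × 0.723 L = 5.64 mg
Tricine: 12.2 g/L × 0.723 L = 8.82 g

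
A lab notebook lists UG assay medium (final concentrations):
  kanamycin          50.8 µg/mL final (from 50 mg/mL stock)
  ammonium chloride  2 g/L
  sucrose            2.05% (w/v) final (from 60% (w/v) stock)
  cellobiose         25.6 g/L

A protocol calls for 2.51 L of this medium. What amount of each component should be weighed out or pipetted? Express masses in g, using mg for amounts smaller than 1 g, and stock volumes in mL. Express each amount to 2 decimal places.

kanamycin 2.55 mL; ammonium chloride 5.02 g; sucrose 85.76 mL; cellobiose 64.26 g

Working volume: 2.51 L.
kanamycin: C1V1 = C2V2 → 50.8 µg/mL × 2510 mL ÷ 50000 µg/mL = 2.55 mL
ammonium chloride: 2 g/L × 2.51 L = 5.02 g
sucrose: C1V1 = C2V2 → 2.05% ÷ 60% × 2510 mL = 85.76 mL
cellobiose: 25.6 g/L × 2.51 L = 64.26 g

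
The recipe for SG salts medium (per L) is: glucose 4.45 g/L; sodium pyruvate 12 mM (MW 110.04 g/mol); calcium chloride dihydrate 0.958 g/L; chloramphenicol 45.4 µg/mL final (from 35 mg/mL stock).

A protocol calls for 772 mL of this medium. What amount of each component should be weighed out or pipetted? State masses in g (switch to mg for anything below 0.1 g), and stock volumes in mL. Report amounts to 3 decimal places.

glucose 3.435 g; sodium pyruvate 1.019 g; calcium chloride dihydrate 0.740 g; chloramphenicol 1.001 mL

Target volume = 772 mL = 0.772 L.
glucose: 4.45 g/L × 0.772 L = 3.435 g
sodium pyruvate: 12 mmol/L × 110.04 g/mol × 0.772 L ÷ 1000 = 1.019 g
calcium chloride dihydrate: 0.958 g/L × 0.772 L = 0.740 g
chloramphenicol: C1V1 = C2V2 → 45.4 µg/mL × 772 mL ÷ 35000 µg/mL = 1.001 mL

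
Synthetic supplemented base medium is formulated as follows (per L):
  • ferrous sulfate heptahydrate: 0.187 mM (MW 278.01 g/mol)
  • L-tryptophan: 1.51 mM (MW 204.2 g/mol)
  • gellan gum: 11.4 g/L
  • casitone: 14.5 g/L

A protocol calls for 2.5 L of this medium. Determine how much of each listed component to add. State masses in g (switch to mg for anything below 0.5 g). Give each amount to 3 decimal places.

Scale factor relative to 1 L: 2.5.
ferrous sulfate heptahydrate: 0.187 mmol/L × 278.01 mg/mmol × 2.5 L = 129.970 mg
L-tryptophan: 1.51 mmol/L × 204.2 g/mol × 2.5 L ÷ 1000 = 0.771 g
gellan gum: 11.4 g/L × 2.5 L = 28.500 g
casitone: 14.5 g/L × 2.5 L = 36.250 g

ferrous sulfate heptahydrate 129.970 mg; L-tryptophan 0.771 g; gellan gum 28.500 g; casitone 36.250 g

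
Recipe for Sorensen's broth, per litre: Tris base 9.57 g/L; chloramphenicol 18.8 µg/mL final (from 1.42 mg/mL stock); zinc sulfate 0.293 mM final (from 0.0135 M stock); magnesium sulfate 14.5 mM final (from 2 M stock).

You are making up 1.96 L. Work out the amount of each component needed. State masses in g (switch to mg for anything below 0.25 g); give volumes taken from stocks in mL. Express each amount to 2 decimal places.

Tris base 18.76 g; chloramphenicol 25.95 mL; zinc sulfate 42.54 mL; magnesium sulfate 14.21 mL

Working volume: 1.96 L.
Tris base: 9.57 g/L × 1.96 L = 18.76 g
chloramphenicol: V = C2·V2/C1 = 18.8 µg/mL × 1960 mL ÷ 1420 µg/mL = 25.95 mL
zinc sulfate: dilute stock: 0.293 mM × 1960 mL ÷ 13.5 mM = 42.54 mL
magnesium sulfate: V = C2·V2/C1 = 14.5 mM × 1960 mL ÷ 2000 mM = 14.21 mL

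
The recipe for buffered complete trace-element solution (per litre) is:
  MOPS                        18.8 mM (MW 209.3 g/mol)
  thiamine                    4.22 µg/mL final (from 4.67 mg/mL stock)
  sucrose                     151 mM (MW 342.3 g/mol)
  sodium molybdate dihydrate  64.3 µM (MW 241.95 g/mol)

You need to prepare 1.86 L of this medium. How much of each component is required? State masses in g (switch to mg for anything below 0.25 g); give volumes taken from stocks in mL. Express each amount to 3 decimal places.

MOPS 7.319 g; thiamine 1.681 mL; sucrose 96.138 g; sodium molybdate dihydrate 28.937 mg

Working volume: 1.86 L.
MOPS: 18.8 mmol/L × 209.3 g/mol × 1.86 L ÷ 1000 = 7.319 g
thiamine: dilute stock: 4.22 µg/mL × 1860 mL ÷ 4670 µg/mL = 1.681 mL
sucrose: 151 mmol/L × 342.3 g/mol × 1.86 L ÷ 1000 = 96.138 g
sodium molybdate dihydrate: 64.3 µmol/L × 241.95 g/mol × 1.86 L ÷ 1000 = 28.937 mg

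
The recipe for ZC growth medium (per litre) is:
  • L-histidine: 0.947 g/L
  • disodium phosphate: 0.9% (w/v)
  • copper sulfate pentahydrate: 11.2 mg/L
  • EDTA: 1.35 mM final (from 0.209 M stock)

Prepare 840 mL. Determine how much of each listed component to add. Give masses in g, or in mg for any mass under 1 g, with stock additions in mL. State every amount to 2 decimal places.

Working volume: 840 mL = 0.84 L.
L-histidine: 0.947 g/L × 0.84 L = 0.79548 g = 795.48 mg
disodium phosphate: 0.9 g per 100 mL × 840 mL ÷ 100 = 7.56 g
copper sulfate pentahydrate: 11.2 mg/L × 0.84 L = 9.41 mg
EDTA: C1V1 = C2V2 → 1.35 mM × 840 mL ÷ 209 mM = 5.43 mL

L-histidine 795.48 mg; disodium phosphate 7.56 g; copper sulfate pentahydrate 9.41 mg; EDTA 5.43 mL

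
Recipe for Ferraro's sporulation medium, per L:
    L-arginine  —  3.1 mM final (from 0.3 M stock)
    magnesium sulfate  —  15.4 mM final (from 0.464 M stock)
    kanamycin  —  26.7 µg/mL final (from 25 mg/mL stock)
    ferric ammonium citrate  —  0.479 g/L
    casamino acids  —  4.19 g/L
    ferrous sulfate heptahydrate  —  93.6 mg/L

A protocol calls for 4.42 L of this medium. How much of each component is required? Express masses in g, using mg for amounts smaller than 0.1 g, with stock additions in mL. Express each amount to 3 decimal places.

Scale factor relative to 1 L: 4.42.
L-arginine: dilute stock: 3.1 mM × 4420 mL ÷ 300 mM = 45.673 mL
magnesium sulfate: V = C2·V2/C1 = 15.4 mM × 4420 mL ÷ 464 mM = 146.698 mL
kanamycin: C1V1 = C2V2 → 26.7 µg/mL × 4420 mL ÷ 25000 µg/mL = 4.721 mL
ferric ammonium citrate: 0.479 g/L × 4.42 L = 2.117 g
casamino acids: 4.19 g/L × 4.42 L = 18.520 g
ferrous sulfate heptahydrate: 93.6 mg/L × 4.42 L = 413.712 mg = 0.414 g

L-arginine 45.673 mL; magnesium sulfate 146.698 mL; kanamycin 4.721 mL; ferric ammonium citrate 2.117 g; casamino acids 18.520 g; ferrous sulfate heptahydrate 0.414 g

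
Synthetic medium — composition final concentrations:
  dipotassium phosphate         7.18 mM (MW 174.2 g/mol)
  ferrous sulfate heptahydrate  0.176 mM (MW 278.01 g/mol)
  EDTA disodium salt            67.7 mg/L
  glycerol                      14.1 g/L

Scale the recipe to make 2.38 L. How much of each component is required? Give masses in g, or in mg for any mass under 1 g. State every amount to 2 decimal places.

dipotassium phosphate 2.98 g; ferrous sulfate heptahydrate 116.45 mg; EDTA disodium salt 161.13 mg; glycerol 33.56 g

Working volume: 2.38 L.
dipotassium phosphate: 7.18 mmol/L × 174.2 g/mol × 2.38 L ÷ 1000 = 2.98 g
ferrous sulfate heptahydrate: 0.176 mmol/L × 278.01 mg/mmol × 2.38 L = 116.45 mg
EDTA disodium salt: 67.7 mg/L × 2.38 L = 161.13 mg
glycerol: 14.1 g/L × 2.38 L = 33.56 g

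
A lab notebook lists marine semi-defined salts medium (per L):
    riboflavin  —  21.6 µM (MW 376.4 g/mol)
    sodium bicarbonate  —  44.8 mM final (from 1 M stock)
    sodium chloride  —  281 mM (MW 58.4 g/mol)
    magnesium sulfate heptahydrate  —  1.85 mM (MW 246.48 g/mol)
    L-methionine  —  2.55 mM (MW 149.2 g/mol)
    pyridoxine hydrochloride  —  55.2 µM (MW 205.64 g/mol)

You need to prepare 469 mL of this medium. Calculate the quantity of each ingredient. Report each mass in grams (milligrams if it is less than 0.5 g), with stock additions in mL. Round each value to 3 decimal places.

riboflavin 3.813 mg; sodium bicarbonate 21.011 mL; sodium chloride 7.696 g; magnesium sulfate heptahydrate 213.858 mg; L-methionine 178.436 mg; pyridoxine hydrochloride 5.324 mg

Scale factor relative to 1 L: 0.469.
riboflavin: 21.6 µmol/L × 376.4 g/mol × 0.469 L ÷ 1000 = 3.813 mg
sodium bicarbonate: dilute stock: 44.8 mM × 469 mL ÷ 1000 mM = 21.011 mL
sodium chloride: 281 mmol/L × 58.4 g/mol × 0.469 L ÷ 1000 = 7.696 g
magnesium sulfate heptahydrate: 1.85 mmol/L × 246.48 mg/mmol × 0.469 L = 213.858 mg
L-methionine: 2.55 mmol/L × 149.2 mg/mmol × 0.469 L = 178.436 mg
pyridoxine hydrochloride: 55.2 µmol/L × 205.64 g/mol × 0.469 L ÷ 1000 = 5.324 mg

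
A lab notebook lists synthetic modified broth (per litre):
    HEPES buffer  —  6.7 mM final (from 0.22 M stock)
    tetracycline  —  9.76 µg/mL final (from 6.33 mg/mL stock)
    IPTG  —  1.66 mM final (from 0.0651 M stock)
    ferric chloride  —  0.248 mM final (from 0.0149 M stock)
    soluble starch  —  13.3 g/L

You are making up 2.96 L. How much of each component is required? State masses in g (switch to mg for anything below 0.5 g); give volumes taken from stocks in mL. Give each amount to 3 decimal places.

Working volume: 2.96 L.
HEPES buffer: C1V1 = C2V2 → 6.7 mM × 2960 mL ÷ 220 mM = 90.145 mL
tetracycline: V = C2·V2/C1 = 9.76 µg/mL × 2960 mL ÷ 6330 µg/mL = 4.564 mL
IPTG: dilute stock: 1.66 mM × 2960 mL ÷ 65.1 mM = 75.478 mL
ferric chloride: V = C2·V2/C1 = 0.248 mM × 2960 mL ÷ 14.9 mM = 49.267 mL
soluble starch: 13.3 g/L × 2.96 L = 39.368 g

HEPES buffer 90.145 mL; tetracycline 4.564 mL; IPTG 75.478 mL; ferric chloride 49.267 mL; soluble starch 39.368 g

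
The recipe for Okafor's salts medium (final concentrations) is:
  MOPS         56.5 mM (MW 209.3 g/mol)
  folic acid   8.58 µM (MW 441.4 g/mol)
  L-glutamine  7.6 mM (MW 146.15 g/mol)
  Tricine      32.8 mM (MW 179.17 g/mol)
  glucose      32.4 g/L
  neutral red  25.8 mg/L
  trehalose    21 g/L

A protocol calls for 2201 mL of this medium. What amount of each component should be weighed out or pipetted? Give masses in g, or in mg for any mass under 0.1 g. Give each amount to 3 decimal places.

Scale factor relative to 1 L: 2.201.
MOPS: 56.5 mmol/L × 209.3 g/mol × 2.201 L ÷ 1000 = 26.028 g
folic acid: 8.58 µmol/L × 441.4 g/mol × 2.201 L ÷ 1000 = 8.336 mg
L-glutamine: 7.6 mmol/L × 146.15 g/mol × 2.201 L ÷ 1000 = 2.445 g
Tricine: 32.8 mmol/L × 179.17 g/mol × 2.201 L ÷ 1000 = 12.935 g
glucose: 32.4 g/L × 2.201 L = 71.312 g
neutral red: 25.8 mg/L × 2.201 L = 56.786 mg
trehalose: 21 g/L × 2.201 L = 46.221 g

MOPS 26.028 g; folic acid 8.336 mg; L-glutamine 2.445 g; Tricine 12.935 g; glucose 71.312 g; neutral red 56.786 mg; trehalose 46.221 g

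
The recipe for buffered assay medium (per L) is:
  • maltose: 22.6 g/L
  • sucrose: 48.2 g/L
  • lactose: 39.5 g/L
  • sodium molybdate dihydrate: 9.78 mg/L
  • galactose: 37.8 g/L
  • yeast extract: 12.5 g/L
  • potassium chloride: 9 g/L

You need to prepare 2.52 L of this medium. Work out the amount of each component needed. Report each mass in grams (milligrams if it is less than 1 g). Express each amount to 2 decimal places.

maltose 56.95 g; sucrose 121.46 g; lactose 99.54 g; sodium molybdate dihydrate 24.65 mg; galactose 95.26 g; yeast extract 31.50 g; potassium chloride 22.68 g

Scale factor relative to 1 L: 2.52.
maltose: 22.6 g/L × 2.52 L = 56.95 g
sucrose: 48.2 g/L × 2.52 L = 121.46 g
lactose: 39.5 g/L × 2.52 L = 99.54 g
sodium molybdate dihydrate: 9.78 mg/L × 2.52 L = 24.65 mg
galactose: 37.8 g/L × 2.52 L = 95.26 g
yeast extract: 12.5 g/L × 2.52 L = 31.50 g
potassium chloride: 9 g/L × 2.52 L = 22.68 g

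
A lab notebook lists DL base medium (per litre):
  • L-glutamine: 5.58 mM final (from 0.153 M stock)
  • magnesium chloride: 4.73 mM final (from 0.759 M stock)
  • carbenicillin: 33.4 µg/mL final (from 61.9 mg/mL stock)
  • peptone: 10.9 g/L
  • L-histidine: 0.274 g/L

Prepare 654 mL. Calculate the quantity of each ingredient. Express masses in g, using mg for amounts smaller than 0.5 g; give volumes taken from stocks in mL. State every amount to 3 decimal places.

L-glutamine 23.852 mL; magnesium chloride 4.076 mL; carbenicillin 0.353 mL; peptone 7.129 g; L-histidine 179.196 mg

Scale factor relative to 1 L: 0.654.
L-glutamine: dilute stock: 5.58 mM × 654 mL ÷ 153 mM = 23.852 mL
magnesium chloride: C1V1 = C2V2 → 4.73 mM × 654 mL ÷ 759 mM = 4.076 mL
carbenicillin: C1V1 = C2V2 → 33.4 µg/mL × 654 mL ÷ 61900 µg/mL = 0.353 mL
peptone: 10.9 g/L × 0.654 L = 7.129 g
L-histidine: 0.274 g/L × 0.654 L = 0.179196 g = 179.196 mg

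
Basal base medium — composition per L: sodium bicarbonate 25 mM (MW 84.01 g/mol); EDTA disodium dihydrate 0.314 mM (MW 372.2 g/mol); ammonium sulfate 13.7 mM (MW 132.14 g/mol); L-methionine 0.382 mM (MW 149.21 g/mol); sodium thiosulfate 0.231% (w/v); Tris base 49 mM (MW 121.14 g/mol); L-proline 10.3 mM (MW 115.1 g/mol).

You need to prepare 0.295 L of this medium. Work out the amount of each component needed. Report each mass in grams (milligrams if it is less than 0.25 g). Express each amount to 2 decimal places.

sodium bicarbonate 0.62 g; EDTA disodium dihydrate 34.48 mg; ammonium sulfate 0.53 g; L-methionine 16.81 mg; sodium thiosulfate 0.68 g; Tris base 1.75 g; L-proline 0.35 g

Working volume: 0.295 L.
sodium bicarbonate: 25 mmol/L × 84.01 g/mol × 0.295 L ÷ 1000 = 0.62 g
EDTA disodium dihydrate: 0.314 mmol/L × 372.2 mg/mmol × 0.295 L = 34.48 mg
ammonium sulfate: 13.7 mmol/L × 132.14 g/mol × 0.295 L ÷ 1000 = 0.53 g
L-methionine: 0.382 mmol/L × 149.21 mg/mmol × 0.295 L = 16.81 mg
sodium thiosulfate: 0.231 g per 100 mL × 295 mL ÷ 100 = 0.68 g
Tris base: 49 mmol/L × 121.14 g/mol × 0.295 L ÷ 1000 = 1.75 g
L-proline: 10.3 mmol/L × 115.1 g/mol × 0.295 L ÷ 1000 = 0.35 g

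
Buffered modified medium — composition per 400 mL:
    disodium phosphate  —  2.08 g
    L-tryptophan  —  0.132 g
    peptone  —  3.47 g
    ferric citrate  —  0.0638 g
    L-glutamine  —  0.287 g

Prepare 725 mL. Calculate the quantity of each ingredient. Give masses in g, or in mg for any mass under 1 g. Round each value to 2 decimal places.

disodium phosphate 3.77 g; L-tryptophan 239.25 mg; peptone 6.29 g; ferric citrate 115.64 mg; L-glutamine 520.19 mg

Scale factor = 725 mL / 400 mL = 1.8125.
disodium phosphate: 2.08 g × (725 mL / 400 mL) = 3.77 g
L-tryptophan: 0.132 g × (725 mL / 400 mL) = 0.23925 g = 239.25 mg
peptone: 3.47 g × (725 mL / 400 mL) = 6.29 g
ferric citrate: 0.0638 g × (725 mL / 400 mL) = 0.115637 g = 115.64 mg
L-glutamine: 0.287 g × (725 mL / 400 mL) = 0.520187 g = 520.19 mg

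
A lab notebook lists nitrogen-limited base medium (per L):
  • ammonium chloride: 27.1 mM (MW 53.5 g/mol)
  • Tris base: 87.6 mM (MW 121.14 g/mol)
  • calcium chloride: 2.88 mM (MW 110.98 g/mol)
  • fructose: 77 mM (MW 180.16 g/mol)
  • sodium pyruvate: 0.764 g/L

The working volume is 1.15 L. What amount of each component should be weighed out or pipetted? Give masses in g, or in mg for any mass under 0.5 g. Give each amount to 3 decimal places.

ammonium chloride 1.667 g; Tris base 12.204 g; calcium chloride 367.566 mg; fructose 15.953 g; sodium pyruvate 0.879 g

Working volume: 1.15 L.
ammonium chloride: 27.1 mmol/L × 53.5 g/mol × 1.15 L ÷ 1000 = 1.667 g
Tris base: 87.6 mmol/L × 121.14 g/mol × 1.15 L ÷ 1000 = 12.204 g
calcium chloride: 2.88 mmol/L × 110.98 mg/mmol × 1.15 L = 367.566 mg
fructose: 77 mmol/L × 180.16 g/mol × 1.15 L ÷ 1000 = 15.953 g
sodium pyruvate: 0.764 g/L × 1.15 L = 0.879 g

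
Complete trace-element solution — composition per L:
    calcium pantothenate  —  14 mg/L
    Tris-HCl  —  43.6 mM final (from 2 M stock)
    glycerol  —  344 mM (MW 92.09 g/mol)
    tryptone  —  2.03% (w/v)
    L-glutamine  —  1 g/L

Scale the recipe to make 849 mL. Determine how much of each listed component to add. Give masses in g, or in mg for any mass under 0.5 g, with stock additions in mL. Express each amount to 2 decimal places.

calcium pantothenate 11.89 mg; Tris-HCl 18.51 mL; glycerol 26.90 g; tryptone 17.23 g; L-glutamine 0.85 g

Working volume: 849 mL = 0.849 L.
calcium pantothenate: 14 mg/L × 0.849 L = 11.89 mg
Tris-HCl: V = C2·V2/C1 = 43.6 mM × 849 mL ÷ 2000 mM = 18.51 mL
glycerol: 344 mmol/L × 92.09 g/mol × 0.849 L ÷ 1000 = 26.90 g
tryptone: 2.03% w/v = 20.3 g/L → 20.3 × 0.849 L = 17.23 g
L-glutamine: 1 g/L × 0.849 L = 0.85 g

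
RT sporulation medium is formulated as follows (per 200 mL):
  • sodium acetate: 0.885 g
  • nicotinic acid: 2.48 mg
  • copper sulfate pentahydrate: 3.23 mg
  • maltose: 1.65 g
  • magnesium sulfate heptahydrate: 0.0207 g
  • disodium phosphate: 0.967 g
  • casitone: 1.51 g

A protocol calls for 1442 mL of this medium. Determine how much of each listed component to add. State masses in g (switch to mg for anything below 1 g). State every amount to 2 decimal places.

sodium acetate 6.38 g; nicotinic acid 17.88 mg; copper sulfate pentahydrate 23.29 mg; maltose 11.90 g; magnesium sulfate heptahydrate 149.25 mg; disodium phosphate 6.97 g; casitone 10.89 g

Scale factor = 1442 mL / 200 mL = 7.21.
sodium acetate: 0.885 g × (1442 mL / 200 mL) = 6.38 g
nicotinic acid: 2.48 mg × (1442 mL / 200 mL) = 17.88 mg
copper sulfate pentahydrate: 3.23 mg × (1442 mL / 200 mL) = 23.29 mg
maltose: 1.65 g × (1442 mL / 200 mL) = 11.90 g
magnesium sulfate heptahydrate: 0.0207 g × (1442 mL / 200 mL) = 0.149247 g = 149.25 mg
disodium phosphate: 0.967 g × (1442 mL / 200 mL) = 6.97 g
casitone: 1.51 g × (1442 mL / 200 mL) = 10.89 g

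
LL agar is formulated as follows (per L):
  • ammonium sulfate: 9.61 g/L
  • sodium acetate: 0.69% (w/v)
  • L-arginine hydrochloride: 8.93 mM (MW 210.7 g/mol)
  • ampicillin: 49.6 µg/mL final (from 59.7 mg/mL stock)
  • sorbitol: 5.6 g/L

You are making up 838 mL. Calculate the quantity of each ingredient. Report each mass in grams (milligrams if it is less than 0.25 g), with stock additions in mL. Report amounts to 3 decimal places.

Scale factor relative to 1 L: 0.838.
ammonium sulfate: 9.61 g/L × 0.838 L = 8.053 g
sodium acetate: 0.69 g per 100 mL × 838 mL ÷ 100 = 5.782 g
L-arginine hydrochloride: 8.93 mmol/L × 210.7 g/mol × 0.838 L ÷ 1000 = 1.577 g
ampicillin: C1V1 = C2V2 → 49.6 µg/mL × 838 mL ÷ 59700 µg/mL = 0.696 mL
sorbitol: 5.6 g/L × 0.838 L = 4.693 g

ammonium sulfate 8.053 g; sodium acetate 5.782 g; L-arginine hydrochloride 1.577 g; ampicillin 0.696 mL; sorbitol 4.693 g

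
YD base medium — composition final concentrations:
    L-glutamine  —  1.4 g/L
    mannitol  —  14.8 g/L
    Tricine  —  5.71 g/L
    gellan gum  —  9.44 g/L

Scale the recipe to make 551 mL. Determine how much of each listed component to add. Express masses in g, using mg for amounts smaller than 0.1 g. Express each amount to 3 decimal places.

Scale factor relative to 1 L: 0.551.
L-glutamine: 1.4 g/L × 0.551 L = 0.771 g
mannitol: 14.8 g/L × 0.551 L = 8.155 g
Tricine: 5.71 g/L × 0.551 L = 3.146 g
gellan gum: 9.44 g/L × 0.551 L = 5.201 g

L-glutamine 0.771 g; mannitol 8.155 g; Tricine 3.146 g; gellan gum 5.201 g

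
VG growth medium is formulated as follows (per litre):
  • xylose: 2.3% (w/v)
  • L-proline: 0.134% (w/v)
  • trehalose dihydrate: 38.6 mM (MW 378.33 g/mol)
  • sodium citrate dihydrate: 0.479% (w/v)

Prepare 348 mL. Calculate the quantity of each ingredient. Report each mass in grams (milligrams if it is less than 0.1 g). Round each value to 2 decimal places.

Working volume: 348 mL = 0.348 L.
xylose: 2.3% w/v = 23 g/L → 23 × 0.348 L = 8.00 g
L-proline: 0.134 g per 100 mL × 348 mL ÷ 100 = 0.47 g
trehalose dihydrate: 38.6 mmol/L × 378.33 g/mol × 0.348 L ÷ 1000 = 5.08 g
sodium citrate dihydrate: 0.479% w/v = 4.79 g/L → 4.79 × 0.348 L = 1.67 g

xylose 8.00 g; L-proline 0.47 g; trehalose dihydrate 5.08 g; sodium citrate dihydrate 1.67 g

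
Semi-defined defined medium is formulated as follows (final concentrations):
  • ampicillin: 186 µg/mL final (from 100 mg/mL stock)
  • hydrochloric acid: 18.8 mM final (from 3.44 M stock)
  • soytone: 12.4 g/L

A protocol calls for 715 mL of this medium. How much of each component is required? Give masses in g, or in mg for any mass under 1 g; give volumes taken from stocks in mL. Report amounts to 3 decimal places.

ampicillin 1.330 mL; hydrochloric acid 3.908 mL; soytone 8.866 g

Working volume: 715 mL = 0.715 L.
ampicillin: dilute stock: 186 µg/mL × 715 mL ÷ 100000 µg/mL = 1.330 mL
hydrochloric acid: dilute stock: 18.8 mM × 715 mL ÷ 3440 mM = 3.908 mL
soytone: 12.4 g/L × 0.715 L = 8.866 g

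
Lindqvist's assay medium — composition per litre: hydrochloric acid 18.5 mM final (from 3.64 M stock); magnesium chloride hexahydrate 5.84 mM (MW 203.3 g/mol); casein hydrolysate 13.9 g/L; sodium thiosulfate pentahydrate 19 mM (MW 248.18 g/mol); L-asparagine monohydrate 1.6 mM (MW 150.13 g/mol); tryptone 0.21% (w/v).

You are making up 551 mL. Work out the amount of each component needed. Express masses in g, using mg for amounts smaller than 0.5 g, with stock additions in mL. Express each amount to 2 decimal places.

hydrochloric acid 2.80 mL; magnesium chloride hexahydrate 0.65 g; casein hydrolysate 7.66 g; sodium thiosulfate pentahydrate 2.60 g; L-asparagine monohydrate 132.35 mg; tryptone 1.16 g

Target volume = 551 mL = 0.551 L.
hydrochloric acid: dilute stock: 18.5 mM × 551 mL ÷ 3640 mM = 2.80 mL
magnesium chloride hexahydrate: 5.84 mmol/L × 203.3 g/mol × 0.551 L ÷ 1000 = 0.65 g
casein hydrolysate: 13.9 g/L × 0.551 L = 7.66 g
sodium thiosulfate pentahydrate: 19 mmol/L × 248.18 g/mol × 0.551 L ÷ 1000 = 2.60 g
L-asparagine monohydrate: 1.6 mmol/L × 150.13 mg/mmol × 0.551 L = 132.35 mg
tryptone: 0.21% w/v = 2.1 g/L → 2.1 × 0.551 L = 1.16 g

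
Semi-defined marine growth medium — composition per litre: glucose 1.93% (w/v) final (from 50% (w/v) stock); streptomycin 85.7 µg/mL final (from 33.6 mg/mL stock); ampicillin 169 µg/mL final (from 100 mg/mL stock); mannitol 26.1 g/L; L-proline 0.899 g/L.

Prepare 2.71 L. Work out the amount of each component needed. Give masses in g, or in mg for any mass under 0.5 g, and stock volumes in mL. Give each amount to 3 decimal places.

Scale factor relative to 1 L: 2.71.
glucose: dilute stock: 1.93% ÷ 50% × 2710 mL = 104.606 mL
streptomycin: C1V1 = C2V2 → 85.7 µg/mL × 2710 mL ÷ 33600 µg/mL = 6.912 mL
ampicillin: dilute stock: 169 µg/mL × 2710 mL ÷ 100000 µg/mL = 4.580 mL
mannitol: 26.1 g/L × 2.71 L = 70.731 g
L-proline: 0.899 g/L × 2.71 L = 2.436 g

glucose 104.606 mL; streptomycin 6.912 mL; ampicillin 4.580 mL; mannitol 70.731 g; L-proline 2.436 g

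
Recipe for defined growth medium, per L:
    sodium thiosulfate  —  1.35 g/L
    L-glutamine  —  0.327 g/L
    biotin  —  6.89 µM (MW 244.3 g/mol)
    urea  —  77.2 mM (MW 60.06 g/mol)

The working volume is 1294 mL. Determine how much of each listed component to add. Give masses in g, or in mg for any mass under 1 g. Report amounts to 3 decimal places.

Scale factor relative to 1 L: 1.294.
sodium thiosulfate: 1.35 g/L × 1.294 L = 1.747 g
L-glutamine: 0.327 g/L × 1.294 L = 0.423138 g = 423.138 mg
biotin: 6.89 µmol/L × 244.3 g/mol × 1.294 L ÷ 1000 = 2.178 mg
urea: 77.2 mmol/L × 60.06 g/mol × 1.294 L ÷ 1000 = 6.000 g

sodium thiosulfate 1.747 g; L-glutamine 423.138 mg; biotin 2.178 mg; urea 6.000 g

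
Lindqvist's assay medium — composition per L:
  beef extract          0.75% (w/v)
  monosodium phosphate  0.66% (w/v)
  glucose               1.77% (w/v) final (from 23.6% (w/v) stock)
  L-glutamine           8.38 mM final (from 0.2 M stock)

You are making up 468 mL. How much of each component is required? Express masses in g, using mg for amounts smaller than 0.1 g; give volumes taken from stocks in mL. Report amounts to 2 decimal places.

beef extract 3.51 g; monosodium phosphate 3.09 g; glucose 35.10 mL; L-glutamine 19.61 mL

Target volume = 468 mL = 0.468 L.
beef extract: 0.75% w/v = 7.5 g/L → 7.5 × 0.468 L = 3.51 g
monosodium phosphate: 0.66 g per 100 mL × 468 mL ÷ 100 = 3.09 g
glucose: V = C2·V2/C1 = 1.77% ÷ 23.6% × 468 mL = 35.10 mL
L-glutamine: dilute stock: 8.38 mM × 468 mL ÷ 200 mM = 19.61 mL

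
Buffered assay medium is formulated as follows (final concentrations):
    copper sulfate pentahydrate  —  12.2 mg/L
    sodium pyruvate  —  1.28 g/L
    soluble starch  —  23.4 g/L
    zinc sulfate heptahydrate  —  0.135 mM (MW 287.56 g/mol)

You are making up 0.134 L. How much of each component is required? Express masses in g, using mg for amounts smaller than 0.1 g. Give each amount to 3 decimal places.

Scale factor relative to 1 L: 0.134.
copper sulfate pentahydrate: 12.2 mg/L × 0.134 L = 1.635 mg
sodium pyruvate: 1.28 g/L × 0.134 L = 0.172 g
soluble starch: 23.4 g/L × 0.134 L = 3.136 g
zinc sulfate heptahydrate: 0.135 mmol/L × 287.56 mg/mmol × 0.134 L = 5.202 mg

copper sulfate pentahydrate 1.635 mg; sodium pyruvate 0.172 g; soluble starch 3.136 g; zinc sulfate heptahydrate 5.202 mg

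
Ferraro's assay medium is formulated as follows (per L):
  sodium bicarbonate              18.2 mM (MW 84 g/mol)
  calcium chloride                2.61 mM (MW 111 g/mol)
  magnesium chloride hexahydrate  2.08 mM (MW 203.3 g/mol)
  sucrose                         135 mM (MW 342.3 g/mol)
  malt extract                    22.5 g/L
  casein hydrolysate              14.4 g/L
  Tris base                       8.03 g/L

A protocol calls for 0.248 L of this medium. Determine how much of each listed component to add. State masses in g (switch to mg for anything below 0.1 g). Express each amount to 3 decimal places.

sodium bicarbonate 0.379 g; calcium chloride 71.848 mg; magnesium chloride hexahydrate 0.105 g; sucrose 11.460 g; malt extract 5.580 g; casein hydrolysate 3.571 g; Tris base 1.991 g

Working volume: 0.248 L.
sodium bicarbonate: 18.2 mmol/L × 84 g/mol × 0.248 L ÷ 1000 = 0.379 g
calcium chloride: 2.61 mmol/L × 111 mg/mmol × 0.248 L = 71.848 mg
magnesium chloride hexahydrate: 2.08 mmol/L × 203.3 g/mol × 0.248 L ÷ 1000 = 0.105 g
sucrose: 135 mmol/L × 342.3 g/mol × 0.248 L ÷ 1000 = 11.460 g
malt extract: 22.5 g/L × 0.248 L = 5.580 g
casein hydrolysate: 14.4 g/L × 0.248 L = 3.571 g
Tris base: 8.03 g/L × 0.248 L = 1.991 g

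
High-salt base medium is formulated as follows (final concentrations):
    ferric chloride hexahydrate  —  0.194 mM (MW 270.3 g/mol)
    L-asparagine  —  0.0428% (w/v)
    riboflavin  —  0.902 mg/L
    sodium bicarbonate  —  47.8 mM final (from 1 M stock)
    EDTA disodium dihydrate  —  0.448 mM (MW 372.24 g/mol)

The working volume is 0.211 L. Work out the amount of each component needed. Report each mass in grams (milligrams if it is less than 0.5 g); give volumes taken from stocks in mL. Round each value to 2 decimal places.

ferric chloride hexahydrate 11.06 mg; L-asparagine 90.31 mg; riboflavin 0.19 mg; sodium bicarbonate 10.09 mL; EDTA disodium dihydrate 35.19 mg

Scale factor relative to 1 L: 0.211.
ferric chloride hexahydrate: 0.194 mmol/L × 270.3 mg/mmol × 0.211 L = 11.06 mg
L-asparagine: 0.0428% w/v = 0.428 g/L → 0.428 × 0.211 L = 0.090308 g = 90.31 mg
riboflavin: 0.902 mg/L × 0.211 L = 0.19 mg
sodium bicarbonate: C1V1 = C2V2 → 47.8 mM × 211 mL ÷ 1000 mM = 10.09 mL
EDTA disodium dihydrate: 0.448 mmol/L × 372.24 mg/mmol × 0.211 L = 35.19 mg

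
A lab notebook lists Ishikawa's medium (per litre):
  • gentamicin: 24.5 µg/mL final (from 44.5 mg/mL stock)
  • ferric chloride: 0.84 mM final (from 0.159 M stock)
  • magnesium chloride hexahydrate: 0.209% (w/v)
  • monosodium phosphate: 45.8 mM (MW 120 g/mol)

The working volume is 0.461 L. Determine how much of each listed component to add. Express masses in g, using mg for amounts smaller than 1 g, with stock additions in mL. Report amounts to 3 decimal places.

gentamicin 0.254 mL; ferric chloride 2.435 mL; magnesium chloride hexahydrate 963.490 mg; monosodium phosphate 2.534 g

Working volume: 0.461 L.
gentamicin: V = C2·V2/C1 = 24.5 µg/mL × 461 mL ÷ 44500 µg/mL = 0.254 mL
ferric chloride: C1V1 = C2V2 → 0.84 mM × 461 mL ÷ 159 mM = 2.435 mL
magnesium chloride hexahydrate: 0.209 g per 100 mL × 461 mL ÷ 100 = 0.96349 g = 963.490 mg
monosodium phosphate: 45.8 mmol/L × 120 g/mol × 0.461 L ÷ 1000 = 2.534 g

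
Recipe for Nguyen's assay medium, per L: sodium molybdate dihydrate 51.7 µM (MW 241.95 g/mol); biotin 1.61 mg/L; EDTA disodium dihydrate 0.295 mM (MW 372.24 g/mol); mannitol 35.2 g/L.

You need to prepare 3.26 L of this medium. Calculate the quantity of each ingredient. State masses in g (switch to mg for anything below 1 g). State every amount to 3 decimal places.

Scale factor relative to 1 L: 3.26.
sodium molybdate dihydrate: 51.7 µmol/L × 241.95 g/mol × 3.26 L ÷ 1000 = 40.779 mg
biotin: 1.61 mg/L × 3.26 L = 5.249 mg
EDTA disodium dihydrate: 0.295 mmol/L × 372.24 mg/mmol × 3.26 L = 357.983 mg
mannitol: 35.2 g/L × 3.26 L = 114.752 g

sodium molybdate dihydrate 40.779 mg; biotin 5.249 mg; EDTA disodium dihydrate 357.983 mg; mannitol 114.752 g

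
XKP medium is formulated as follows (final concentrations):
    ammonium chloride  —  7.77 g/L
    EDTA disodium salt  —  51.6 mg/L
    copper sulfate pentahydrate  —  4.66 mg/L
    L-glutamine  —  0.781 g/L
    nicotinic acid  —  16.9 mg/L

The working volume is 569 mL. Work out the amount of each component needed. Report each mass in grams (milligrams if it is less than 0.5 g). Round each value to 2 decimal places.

Scale factor relative to 1 L: 0.569.
ammonium chloride: 7.77 g/L × 0.569 L = 4.42 g
EDTA disodium salt: 51.6 mg/L × 0.569 L = 29.36 mg
copper sulfate pentahydrate: 4.66 mg/L × 0.569 L = 2.65 mg
L-glutamine: 0.781 g/L × 0.569 L = 0.444389 g = 444.39 mg
nicotinic acid: 16.9 mg/L × 0.569 L = 9.62 mg

ammonium chloride 4.42 g; EDTA disodium salt 29.36 mg; copper sulfate pentahydrate 2.65 mg; L-glutamine 444.39 mg; nicotinic acid 9.62 mg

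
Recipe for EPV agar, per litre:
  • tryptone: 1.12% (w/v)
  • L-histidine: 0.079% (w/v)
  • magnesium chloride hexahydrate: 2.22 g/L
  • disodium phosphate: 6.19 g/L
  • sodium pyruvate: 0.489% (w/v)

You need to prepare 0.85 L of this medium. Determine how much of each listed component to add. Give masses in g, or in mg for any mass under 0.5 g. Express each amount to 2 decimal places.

Scale factor relative to 1 L: 0.85.
tryptone: 1.12 g per 100 mL × 850 mL ÷ 100 = 9.52 g
L-histidine: 0.079% w/v = 0.79 g/L → 0.79 × 0.85 L = 0.67 g
magnesium chloride hexahydrate: 2.22 g/L × 0.85 L = 1.89 g
disodium phosphate: 6.19 g/L × 0.85 L = 5.26 g
sodium pyruvate: 0.489 g per 100 mL × 850 mL ÷ 100 = 4.16 g

tryptone 9.52 g; L-histidine 0.67 g; magnesium chloride hexahydrate 1.89 g; disodium phosphate 5.26 g; sodium pyruvate 4.16 g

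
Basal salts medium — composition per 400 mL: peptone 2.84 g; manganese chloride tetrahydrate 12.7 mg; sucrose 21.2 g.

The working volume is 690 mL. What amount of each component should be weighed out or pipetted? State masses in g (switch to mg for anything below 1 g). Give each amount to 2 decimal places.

Ratio of target to recipe volume: 690 / 400 = 1.725.
peptone: 2.84 g × (690 mL / 400 mL) = 4.90 g
manganese chloride tetrahydrate: 12.7 mg × (690 mL / 400 mL) = 21.91 mg
sucrose: 21.2 g × (690 mL / 400 mL) = 36.57 g

peptone 4.90 g; manganese chloride tetrahydrate 21.91 mg; sucrose 36.57 g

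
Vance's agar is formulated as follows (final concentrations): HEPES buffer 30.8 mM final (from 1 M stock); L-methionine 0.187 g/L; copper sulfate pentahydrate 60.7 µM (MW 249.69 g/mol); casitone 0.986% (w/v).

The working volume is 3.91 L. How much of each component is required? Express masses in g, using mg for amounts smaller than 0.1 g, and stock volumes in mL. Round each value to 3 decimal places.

HEPES buffer 120.428 mL; L-methionine 0.731 g; copper sulfate pentahydrate 59.261 mg; casitone 38.553 g

Working volume: 3.91 L.
HEPES buffer: dilute stock: 30.8 mM × 3910 mL ÷ 1000 mM = 120.428 mL
L-methionine: 0.187 g/L × 3.91 L = 0.731 g
copper sulfate pentahydrate: 60.7 µmol/L × 249.69 g/mol × 3.91 L ÷ 1000 = 59.261 mg
casitone: 0.986% w/v = 9.86 g/L → 9.86 × 3.91 L = 38.553 g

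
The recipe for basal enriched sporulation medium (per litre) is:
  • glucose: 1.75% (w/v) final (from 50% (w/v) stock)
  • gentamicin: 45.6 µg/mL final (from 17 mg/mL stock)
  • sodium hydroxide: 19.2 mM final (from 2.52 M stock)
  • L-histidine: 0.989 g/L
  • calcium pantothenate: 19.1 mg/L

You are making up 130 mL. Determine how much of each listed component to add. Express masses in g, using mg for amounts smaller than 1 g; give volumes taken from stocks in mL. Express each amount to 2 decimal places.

Working volume: 130 mL = 0.13 L.
glucose: dilute stock: 1.75% ÷ 50% × 130 mL = 4.55 mL
gentamicin: dilute stock: 45.6 µg/mL × 130 mL ÷ 17000 µg/mL = 0.35 mL
sodium hydroxide: V = C2·V2/C1 = 19.2 mM × 130 mL ÷ 2520 mM = 0.99 mL
L-histidine: 0.989 g/L × 0.13 L = 0.12857 g = 128.57 mg
calcium pantothenate: 19.1 mg/L × 0.13 L = 2.48 mg

glucose 4.55 mL; gentamicin 0.35 mL; sodium hydroxide 0.99 mL; L-histidine 128.57 mg; calcium pantothenate 2.48 mg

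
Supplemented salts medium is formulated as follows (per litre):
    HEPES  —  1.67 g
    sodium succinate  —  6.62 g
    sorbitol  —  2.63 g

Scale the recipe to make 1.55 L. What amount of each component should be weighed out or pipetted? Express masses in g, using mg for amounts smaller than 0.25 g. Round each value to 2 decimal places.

HEPES 2.59 g; sodium succinate 10.26 g; sorbitol 4.08 g

Scale factor = 1550 mL / 1000 mL = 1.55.
HEPES: 1.67 g × (1550 mL / 1000 mL) = 2.59 g
sodium succinate: 6.62 g × (1550 mL / 1000 mL) = 10.26 g
sorbitol: 2.63 g × (1550 mL / 1000 mL) = 4.08 g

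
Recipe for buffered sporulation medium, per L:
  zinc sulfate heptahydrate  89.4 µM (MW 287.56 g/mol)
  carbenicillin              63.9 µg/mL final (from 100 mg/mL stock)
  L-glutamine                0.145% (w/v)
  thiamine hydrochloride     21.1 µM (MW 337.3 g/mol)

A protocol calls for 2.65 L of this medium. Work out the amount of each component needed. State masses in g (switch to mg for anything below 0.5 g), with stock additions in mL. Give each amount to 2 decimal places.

Working volume: 2.65 L.
zinc sulfate heptahydrate: 89.4 µmol/L × 287.56 g/mol × 2.65 L ÷ 1000 = 68.13 mg
carbenicillin: dilute stock: 63.9 µg/mL × 2650 mL ÷ 100000 µg/mL = 1.69 mL
L-glutamine: 0.145 g per 100 mL × 2650 mL ÷ 100 = 3.84 g
thiamine hydrochloride: 21.1 µmol/L × 337.3 g/mol × 2.65 L ÷ 1000 = 18.86 mg

zinc sulfate heptahydrate 68.13 mg; carbenicillin 1.69 mL; L-glutamine 3.84 g; thiamine hydrochloride 18.86 mg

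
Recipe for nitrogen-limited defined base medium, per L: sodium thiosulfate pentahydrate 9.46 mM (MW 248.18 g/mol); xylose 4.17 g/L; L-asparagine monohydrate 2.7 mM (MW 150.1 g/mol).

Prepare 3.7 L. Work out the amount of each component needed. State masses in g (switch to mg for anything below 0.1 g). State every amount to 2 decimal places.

Working volume: 3.7 L.
sodium thiosulfate pentahydrate: 9.46 mmol/L × 248.18 g/mol × 3.7 L ÷ 1000 = 8.69 g
xylose: 4.17 g/L × 3.7 L = 15.43 g
L-asparagine monohydrate: 2.7 mmol/L × 150.1 g/mol × 3.7 L ÷ 1000 = 1.50 g

sodium thiosulfate pentahydrate 8.69 g; xylose 15.43 g; L-asparagine monohydrate 1.50 g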